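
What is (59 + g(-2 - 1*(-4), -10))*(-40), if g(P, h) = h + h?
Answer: -1560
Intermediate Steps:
g(P, h) = 2*h
(59 + g(-2 - 1*(-4), -10))*(-40) = (59 + 2*(-10))*(-40) = (59 - 20)*(-40) = 39*(-40) = -1560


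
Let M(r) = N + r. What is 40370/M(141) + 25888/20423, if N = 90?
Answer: 75496058/428883 ≈ 176.03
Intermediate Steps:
M(r) = 90 + r
40370/M(141) + 25888/20423 = 40370/(90 + 141) + 25888/20423 = 40370/231 + 25888*(1/20423) = 40370*(1/231) + 25888/20423 = 3670/21 + 25888/20423 = 75496058/428883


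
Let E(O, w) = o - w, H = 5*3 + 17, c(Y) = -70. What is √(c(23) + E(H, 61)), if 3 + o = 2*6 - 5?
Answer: I*√127 ≈ 11.269*I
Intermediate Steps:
H = 32 (H = 15 + 17 = 32)
o = 4 (o = -3 + (2*6 - 5) = -3 + (12 - 5) = -3 + 7 = 4)
E(O, w) = 4 - w
√(c(23) + E(H, 61)) = √(-70 + (4 - 1*61)) = √(-70 + (4 - 61)) = √(-70 - 57) = √(-127) = I*√127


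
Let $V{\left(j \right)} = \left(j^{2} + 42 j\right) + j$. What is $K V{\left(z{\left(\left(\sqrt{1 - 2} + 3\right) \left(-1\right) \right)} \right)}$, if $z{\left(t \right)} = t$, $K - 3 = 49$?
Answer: $-6292 - 1924 i \approx -6292.0 - 1924.0 i$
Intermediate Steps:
$K = 52$ ($K = 3 + 49 = 52$)
$V{\left(j \right)} = j^{2} + 43 j$
$K V{\left(z{\left(\left(\sqrt{1 - 2} + 3\right) \left(-1\right) \right)} \right)} = 52 \left(\sqrt{1 - 2} + 3\right) \left(-1\right) \left(43 + \left(\sqrt{1 - 2} + 3\right) \left(-1\right)\right) = 52 \left(\sqrt{-1} + 3\right) \left(-1\right) \left(43 + \left(\sqrt{-1} + 3\right) \left(-1\right)\right) = 52 \left(i + 3\right) \left(-1\right) \left(43 + \left(i + 3\right) \left(-1\right)\right) = 52 \left(3 + i\right) \left(-1\right) \left(43 + \left(3 + i\right) \left(-1\right)\right) = 52 \left(-3 - i\right) \left(43 - \left(3 + i\right)\right) = 52 \left(-3 - i\right) \left(40 - i\right)$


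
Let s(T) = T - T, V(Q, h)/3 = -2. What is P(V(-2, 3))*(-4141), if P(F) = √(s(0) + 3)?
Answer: -4141*√3 ≈ -7172.4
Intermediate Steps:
V(Q, h) = -6 (V(Q, h) = 3*(-2) = -6)
s(T) = 0
P(F) = √3 (P(F) = √(0 + 3) = √3)
P(V(-2, 3))*(-4141) = √3*(-4141) = -4141*√3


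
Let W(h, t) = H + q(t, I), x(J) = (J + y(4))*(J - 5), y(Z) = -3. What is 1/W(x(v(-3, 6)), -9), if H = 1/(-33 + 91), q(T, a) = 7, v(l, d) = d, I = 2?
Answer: 58/407 ≈ 0.14251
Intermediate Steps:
H = 1/58 ≈ 0.017241
x(J) = (-5 + J)*(-3 + J) (x(J) = (J - 3)*(J - 5) = (-3 + J)*(-5 + J) = (-5 + J)*(-3 + J))
W(h, t) = 407/58 (W(h, t) = 1/58 + 7 = 407/58)
1/W(x(v(-3, 6)), -9) = 1/(407/58) = 58/407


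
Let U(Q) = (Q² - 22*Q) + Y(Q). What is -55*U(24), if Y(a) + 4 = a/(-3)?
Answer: -1980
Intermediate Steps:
Y(a) = -4 - a/3 (Y(a) = -4 + a/(-3) = -4 + a*(-⅓) = -4 - a/3)
U(Q) = -4 + Q² - 67*Q/3 (U(Q) = (Q² - 22*Q) + (-4 - Q/3) = -4 + Q² - 67*Q/3)
-55*U(24) = -55*(-4 + 24² - 67/3*24) = -55*(-4 + 576 - 536) = -55*36 = -1980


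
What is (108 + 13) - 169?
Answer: -48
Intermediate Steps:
(108 + 13) - 169 = 121 - 169 = -48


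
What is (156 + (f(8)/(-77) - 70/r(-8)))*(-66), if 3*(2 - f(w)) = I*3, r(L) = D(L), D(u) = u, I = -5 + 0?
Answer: -21735/2 ≈ -10868.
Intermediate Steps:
I = -5
r(L) = L
f(w) = 7 (f(w) = 2 - (-5)*3/3 = 2 - 1/3*(-15) = 2 + 5 = 7)
(156 + (f(8)/(-77) - 70/r(-8)))*(-66) = (156 + (7/(-77) - 70/(-8)))*(-66) = (156 + (7*(-1/77) - 70*(-1/8)))*(-66) = (156 + (-1/11 + 35/4))*(-66) = (156 + 381/44)*(-66) = (7245/44)*(-66) = -21735/2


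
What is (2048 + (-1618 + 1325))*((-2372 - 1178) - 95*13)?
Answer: -8397675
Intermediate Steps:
(2048 + (-1618 + 1325))*((-2372 - 1178) - 95*13) = (2048 - 293)*(-3550 - 1235) = 1755*(-4785) = -8397675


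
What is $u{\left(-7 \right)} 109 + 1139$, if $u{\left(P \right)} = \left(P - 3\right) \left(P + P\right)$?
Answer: $16399$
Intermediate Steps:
$u{\left(P \right)} = 2 P \left(-3 + P\right)$ ($u{\left(P \right)} = \left(-3 + P\right) 2 P = 2 P \left(-3 + P\right)$)
$u{\left(-7 \right)} 109 + 1139 = 2 \left(-7\right) \left(-3 - 7\right) 109 + 1139 = 2 \left(-7\right) \left(-10\right) 109 + 1139 = 140 \cdot 109 + 1139 = 15260 + 1139 = 16399$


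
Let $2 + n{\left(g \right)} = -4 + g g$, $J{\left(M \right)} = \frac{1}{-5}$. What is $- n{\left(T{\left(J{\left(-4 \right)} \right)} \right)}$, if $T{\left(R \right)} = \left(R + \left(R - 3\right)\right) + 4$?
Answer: $\frac{141}{25} \approx 5.64$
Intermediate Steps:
$J{\left(M \right)} = - \frac{1}{5}$
$T{\left(R \right)} = 1 + 2 R$ ($T{\left(R \right)} = \left(R + \left(-3 + R\right)\right) + 4 = \left(-3 + 2 R\right) + 4 = 1 + 2 R$)
$n{\left(g \right)} = -6 + g^{2}$ ($n{\left(g \right)} = -2 + \left(-4 + g g\right) = -2 + \left(-4 + g^{2}\right) = -6 + g^{2}$)
$- n{\left(T{\left(J{\left(-4 \right)} \right)} \right)} = - (-6 + \left(1 + 2 \left(- \frac{1}{5}\right)\right)^{2}) = - (-6 + \left(1 - \frac{2}{5}\right)^{2}) = - (-6 + \left(\frac{3}{5}\right)^{2}) = - (-6 + \frac{9}{25}) = \left(-1\right) \left(- \frac{141}{25}\right) = \frac{141}{25}$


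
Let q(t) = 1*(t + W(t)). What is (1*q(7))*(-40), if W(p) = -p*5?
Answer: 1120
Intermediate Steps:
W(p) = -5*p
q(t) = -4*t (q(t) = 1*(t - 5*t) = 1*(-4*t) = -4*t)
(1*q(7))*(-40) = (1*(-4*7))*(-40) = (1*(-28))*(-40) = -28*(-40) = 1120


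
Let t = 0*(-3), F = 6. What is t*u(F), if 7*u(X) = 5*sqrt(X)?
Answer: 0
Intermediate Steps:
u(X) = 5*sqrt(X)/7 (u(X) = (5*sqrt(X))/7 = 5*sqrt(X)/7)
t = 0
t*u(F) = 0*(5*sqrt(6)/7) = 0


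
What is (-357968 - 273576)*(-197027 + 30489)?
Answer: 105176074672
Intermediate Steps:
(-357968 - 273576)*(-197027 + 30489) = -631544*(-166538) = 105176074672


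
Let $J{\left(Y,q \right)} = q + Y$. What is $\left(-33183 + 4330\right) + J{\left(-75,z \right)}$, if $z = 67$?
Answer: $-28861$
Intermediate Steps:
$J{\left(Y,q \right)} = Y + q$
$\left(-33183 + 4330\right) + J{\left(-75,z \right)} = \left(-33183 + 4330\right) + \left(-75 + 67\right) = -28853 - 8 = -28861$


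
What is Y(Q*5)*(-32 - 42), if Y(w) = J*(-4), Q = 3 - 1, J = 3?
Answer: 888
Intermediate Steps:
Q = 2
Y(w) = -12 (Y(w) = 3*(-4) = -12)
Y(Q*5)*(-32 - 42) = -12*(-32 - 42) = -12*(-74) = 888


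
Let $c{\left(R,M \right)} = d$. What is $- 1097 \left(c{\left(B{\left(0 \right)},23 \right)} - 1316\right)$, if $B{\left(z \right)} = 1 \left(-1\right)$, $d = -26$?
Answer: $1472174$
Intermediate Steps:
$B{\left(z \right)} = -1$
$c{\left(R,M \right)} = -26$
$- 1097 \left(c{\left(B{\left(0 \right)},23 \right)} - 1316\right) = - 1097 \left(-26 - 1316\right) = \left(-1097\right) \left(-1342\right) = 1472174$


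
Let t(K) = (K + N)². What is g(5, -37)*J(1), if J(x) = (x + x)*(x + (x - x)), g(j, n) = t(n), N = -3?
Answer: 3200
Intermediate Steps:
t(K) = (-3 + K)² (t(K) = (K - 3)² = (-3 + K)²)
g(j, n) = (-3 + n)²
J(x) = 2*x² (J(x) = (2*x)*(x + 0) = (2*x)*x = 2*x²)
g(5, -37)*J(1) = (-3 - 37)²*(2*1²) = (-40)²*(2*1) = 1600*2 = 3200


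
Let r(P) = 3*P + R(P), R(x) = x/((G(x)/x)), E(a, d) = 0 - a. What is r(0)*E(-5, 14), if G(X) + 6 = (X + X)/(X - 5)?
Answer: 0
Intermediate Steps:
E(a, d) = -a
G(X) = -6 + 2*X/(-5 + X) (G(X) = -6 + (X + X)/(X - 5) = -6 + (2*X)/(-5 + X) = -6 + 2*X/(-5 + X))
R(x) = x²*(-5 + x)/(2*(15 - 2*x)) (R(x) = x/(((2*(15 - 2*x)/(-5 + x))/x)) = x/((2*(15 - 2*x)/(x*(-5 + x)))) = x*(x*(-5 + x)/(2*(15 - 2*x))) = x²*(-5 + x)/(2*(15 - 2*x)))
r(P) = 3*P + P²*(5 - P)/(2*(-15 + 2*P))
r(0)*E(-5, 14) = ((½)*0*(-90 - 1*0² + 17*0)/(-15 + 2*0))*(-1*(-5)) = ((½)*0*(-90 - 1*0 + 0)/(-15 + 0))*5 = ((½)*0*(-90 + 0 + 0)/(-15))*5 = ((½)*0*(-1/15)*(-90))*5 = 0*5 = 0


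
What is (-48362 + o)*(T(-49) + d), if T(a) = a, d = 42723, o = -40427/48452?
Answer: -49998481100187/24226 ≈ -2.0638e+9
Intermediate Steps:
o = -40427/48452 (o = -40427*1/48452 = -40427/48452 ≈ -0.83437)
(-48362 + o)*(T(-49) + d) = (-48362 - 40427/48452)*(-49 + 42723) = -2343276051/48452*42674 = -49998481100187/24226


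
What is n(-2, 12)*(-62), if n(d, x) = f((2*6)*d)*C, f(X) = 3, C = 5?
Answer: -930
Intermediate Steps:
n(d, x) = 15 (n(d, x) = 3*5 = 15)
n(-2, 12)*(-62) = 15*(-62) = -930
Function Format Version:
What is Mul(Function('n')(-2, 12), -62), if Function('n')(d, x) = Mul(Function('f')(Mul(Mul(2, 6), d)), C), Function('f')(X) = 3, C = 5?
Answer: -930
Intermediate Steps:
Function('n')(d, x) = 15 (Function('n')(d, x) = Mul(3, 5) = 15)
Mul(Function('n')(-2, 12), -62) = Mul(15, -62) = -930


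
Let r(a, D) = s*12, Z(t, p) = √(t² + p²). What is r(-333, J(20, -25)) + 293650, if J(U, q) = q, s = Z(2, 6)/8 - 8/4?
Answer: 293626 + 3*√10 ≈ 2.9364e+5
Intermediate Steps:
Z(t, p) = √(p² + t²)
s = -2 + √10/4 (s = √(6² + 2²)/8 - 8/4 = √(36 + 4)*(⅛) - 8*¼ = √40*(⅛) - 2 = (2*√10)*(⅛) - 2 = √10/4 - 2 = -2 + √10/4 ≈ -1.2094)
r(a, D) = -24 + 3*√10 (r(a, D) = (-2 + √10/4)*12 = -24 + 3*√10)
r(-333, J(20, -25)) + 293650 = (-24 + 3*√10) + 293650 = 293626 + 3*√10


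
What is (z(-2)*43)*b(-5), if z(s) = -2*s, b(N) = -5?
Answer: -860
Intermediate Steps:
(z(-2)*43)*b(-5) = (-2*(-2)*43)*(-5) = (4*43)*(-5) = 172*(-5) = -860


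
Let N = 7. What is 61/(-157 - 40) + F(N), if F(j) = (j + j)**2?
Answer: 38551/197 ≈ 195.69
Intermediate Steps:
F(j) = 4*j**2 (F(j) = (2*j)**2 = 4*j**2)
61/(-157 - 40) + F(N) = 61/(-157 - 40) + 4*7**2 = 61/(-197) + 4*49 = -1/197*61 + 196 = -61/197 + 196 = 38551/197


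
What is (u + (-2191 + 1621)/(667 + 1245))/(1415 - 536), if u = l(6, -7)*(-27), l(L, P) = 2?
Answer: -17303/280108 ≈ -0.061773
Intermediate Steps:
u = -54 (u = 2*(-27) = -54)
(u + (-2191 + 1621)/(667 + 1245))/(1415 - 536) = (-54 + (-2191 + 1621)/(667 + 1245))/(1415 - 536) = (-54 - 570/1912)/879 = (-54 - 570*1/1912)*(1/879) = (-54 - 285/956)*(1/879) = -51909/956*1/879 = -17303/280108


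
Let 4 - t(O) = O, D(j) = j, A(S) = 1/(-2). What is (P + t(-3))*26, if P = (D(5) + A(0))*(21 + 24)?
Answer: 5447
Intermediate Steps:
A(S) = -½
t(O) = 4 - O
P = 405/2 (P = (5 - ½)*(21 + 24) = (9/2)*45 = 405/2 ≈ 202.50)
(P + t(-3))*26 = (405/2 + (4 - 1*(-3)))*26 = (405/2 + (4 + 3))*26 = (405/2 + 7)*26 = (419/2)*26 = 5447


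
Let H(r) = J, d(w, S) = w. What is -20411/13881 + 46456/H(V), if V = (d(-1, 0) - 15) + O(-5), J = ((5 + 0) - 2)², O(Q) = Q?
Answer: 214890679/41643 ≈ 5160.3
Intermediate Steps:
J = 9 (J = (5 - 2)² = 3² = 9)
V = -21 (V = (-1 - 15) - 5 = -16 - 5 = -21)
H(r) = 9
-20411/13881 + 46456/H(V) = -20411/13881 + 46456/9 = 214890679/41643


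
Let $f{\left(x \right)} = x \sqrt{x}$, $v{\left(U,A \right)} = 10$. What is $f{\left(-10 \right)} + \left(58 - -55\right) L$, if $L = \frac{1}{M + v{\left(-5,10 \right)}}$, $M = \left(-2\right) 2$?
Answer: $\frac{113}{6} - 10 i \sqrt{10} \approx 18.833 - 31.623 i$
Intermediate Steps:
$M = -4$
$f{\left(x \right)} = x^{\frac{3}{2}}$
$L = \frac{1}{6}$ ($L = \frac{1}{-4 + 10} = \frac{1}{6} \approx 0.16667$)
$f{\left(-10 \right)} + \left(58 - -55\right) L = \left(-10\right)^{\frac{3}{2}} + \left(58 - -55\right) \frac{1}{6} = - 10 i \sqrt{10} + \left(58 + 55\right) \frac{1}{6} = - 10 i \sqrt{10} + 113 \cdot \frac{1}{6} = - 10 i \sqrt{10} + \frac{113}{6} = \frac{113}{6} - 10 i \sqrt{10}$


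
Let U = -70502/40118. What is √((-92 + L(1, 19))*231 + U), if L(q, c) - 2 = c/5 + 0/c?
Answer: I*√200316230154430/100295 ≈ 141.12*I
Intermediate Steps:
L(q, c) = 2 + c/5 (L(q, c) = 2 + (c/5 + 0/c) = 2 + (c*(⅕) + 0) = 2 + (c/5 + 0) = 2 + c/5)
U = -35251/20059 (U = -70502*1/40118 = -35251/20059 ≈ -1.7574)
√((-92 + L(1, 19))*231 + U) = √((-92 + (2 + (⅕)*19))*231 - 35251/20059) = √((-92 + (2 + 19/5))*231 - 35251/20059) = √((-92 + 29/5)*231 - 35251/20059) = √(-431/5*231 - 35251/20059) = √(-99561/5 - 35251/20059) = √(-1997270354/100295) = I*√200316230154430/100295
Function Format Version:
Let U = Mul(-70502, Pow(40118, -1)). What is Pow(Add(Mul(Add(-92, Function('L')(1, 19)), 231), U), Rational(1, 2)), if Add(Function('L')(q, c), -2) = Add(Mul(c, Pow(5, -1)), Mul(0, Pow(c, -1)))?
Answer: Mul(Rational(1, 100295), I, Pow(200316230154430, Rational(1, 2))) ≈ Mul(141.12, I)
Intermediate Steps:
Function('L')(q, c) = Add(2, Mul(Rational(1, 5), c)) (Function('L')(q, c) = Add(2, Add(Mul(c, Pow(5, -1)), Mul(0, Pow(c, -1)))) = Add(2, Add(Mul(c, Rational(1, 5)), 0)) = Add(2, Add(Mul(Rational(1, 5), c), 0)) = Add(2, Mul(Rational(1, 5), c)))
U = Rational(-35251, 20059) (U = Mul(-70502, Rational(1, 40118)) = Rational(-35251, 20059) ≈ -1.7574)
Pow(Add(Mul(Add(-92, Function('L')(1, 19)), 231), U), Rational(1, 2)) = Pow(Add(Mul(Add(-92, Add(2, Mul(Rational(1, 5), 19))), 231), Rational(-35251, 20059)), Rational(1, 2)) = Pow(Add(Mul(Add(-92, Add(2, Rational(19, 5))), 231), Rational(-35251, 20059)), Rational(1, 2)) = Pow(Add(Mul(Add(-92, Rational(29, 5)), 231), Rational(-35251, 20059)), Rational(1, 2)) = Pow(Add(Mul(Rational(-431, 5), 231), Rational(-35251, 20059)), Rational(1, 2)) = Pow(Add(Rational(-99561, 5), Rational(-35251, 20059)), Rational(1, 2)) = Pow(Rational(-1997270354, 100295), Rational(1, 2)) = Mul(Rational(1, 100295), I, Pow(200316230154430, Rational(1, 2)))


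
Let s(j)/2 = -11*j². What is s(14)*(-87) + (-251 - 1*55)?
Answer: 374838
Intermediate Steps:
s(j) = -22*j² (s(j) = 2*(-11*j²) = -22*j²)
s(14)*(-87) + (-251 - 1*55) = -22*14²*(-87) + (-251 - 1*55) = -22*196*(-87) + (-251 - 55) = -4312*(-87) - 306 = 375144 - 306 = 374838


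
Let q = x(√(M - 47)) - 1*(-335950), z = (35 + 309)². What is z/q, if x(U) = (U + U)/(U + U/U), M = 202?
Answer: 306115174048/869050913731 + 59168*√155/4345254568655 ≈ 0.35224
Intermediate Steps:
x(U) = 2*U/(1 + U) (x(U) = (2*U)/(U + 1) = (2*U)/(1 + U) = 2*U/(1 + U))
z = 118336 (z = 344² = 118336)
q = 335950 + 2*√155/(1 + √155) (q = 2*√(202 - 47)/(1 + √(202 - 47)) - 1*(-335950) = 2*√155/(1 + √155) + 335950 = 335950 + 2*√155/(1 + √155) ≈ 3.3595e+5)
z/q = 118336/(25868305/77 - √155/77)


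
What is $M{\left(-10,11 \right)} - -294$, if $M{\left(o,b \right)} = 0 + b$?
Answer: $305$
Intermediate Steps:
$M{\left(o,b \right)} = b$
$M{\left(-10,11 \right)} - -294 = 11 - -294 = 11 + 294 = 305$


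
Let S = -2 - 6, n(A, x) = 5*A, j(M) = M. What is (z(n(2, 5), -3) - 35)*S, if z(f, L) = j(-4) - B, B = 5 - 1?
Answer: 344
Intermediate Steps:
B = 4
z(f, L) = -8 (z(f, L) = -4 - 1*4 = -4 - 4 = -8)
S = -8
(z(n(2, 5), -3) - 35)*S = (-8 - 35)*(-8) = -43*(-8) = 344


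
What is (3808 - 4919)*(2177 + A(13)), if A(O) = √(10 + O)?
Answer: -2418647 - 1111*√23 ≈ -2.4240e+6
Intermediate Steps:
(3808 - 4919)*(2177 + A(13)) = (3808 - 4919)*(2177 + √(10 + 13)) = -1111*(2177 + √23) = -2418647 - 1111*√23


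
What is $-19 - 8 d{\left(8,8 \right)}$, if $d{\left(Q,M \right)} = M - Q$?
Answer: $-19$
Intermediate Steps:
$-19 - 8 d{\left(8,8 \right)} = -19 - 8 \left(8 - 8\right) = -19 - 0 = -19 + 0 = -19$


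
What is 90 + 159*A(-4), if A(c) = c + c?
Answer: -1182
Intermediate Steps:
A(c) = 2*c
90 + 159*A(-4) = 90 + 159*(2*(-4)) = 90 + 159*(-8) = 90 - 1272 = -1182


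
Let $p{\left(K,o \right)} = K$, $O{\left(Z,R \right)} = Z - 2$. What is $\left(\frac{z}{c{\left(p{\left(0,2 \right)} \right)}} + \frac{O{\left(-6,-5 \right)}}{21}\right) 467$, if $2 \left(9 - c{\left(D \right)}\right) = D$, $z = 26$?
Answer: $\frac{73786}{63} \approx 1171.2$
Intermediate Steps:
$O{\left(Z,R \right)} = -2 + Z$
$c{\left(D \right)} = 9 - \frac{D}{2}$
$\left(\frac{z}{c{\left(p{\left(0,2 \right)} \right)}} + \frac{O{\left(-6,-5 \right)}}{21}\right) 467 = \left(\frac{26}{9 - 0} + \frac{-2 - 6}{21}\right) 467 = \left(\frac{26}{9 + 0} - \frac{8}{21}\right) 467 = \left(\frac{26}{9} - \frac{8}{21}\right) 467 = \frac{158}{63} \cdot 467 = \frac{73786}{63}$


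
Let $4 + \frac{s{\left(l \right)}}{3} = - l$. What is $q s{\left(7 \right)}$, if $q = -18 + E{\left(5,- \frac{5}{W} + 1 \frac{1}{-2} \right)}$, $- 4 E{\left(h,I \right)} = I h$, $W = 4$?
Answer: $\frac{8349}{16} \approx 521.81$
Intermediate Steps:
$s{\left(l \right)} = -12 - 3 l$ ($s{\left(l \right)} = -12 + 3 \left(- l\right) = -12 - 3 l$)
$E{\left(h,I \right)} = - \frac{I h}{4}$
$q = - \frac{253}{16}$ ($q = -18 - \frac{1}{4} \left(- \frac{5}{4} + 1 \frac{1}{-2}\right) 5 = -18 - \frac{1}{4} \left(\left(-5\right) \frac{1}{4} + 1 \left(- \frac{1}{2}\right)\right) 5 = -18 - \frac{1}{4} \left(- \frac{5}{4} - \frac{1}{2}\right) 5 = -18 - \left(- \frac{7}{16}\right) 5 = -18 + \frac{35}{16} = - \frac{253}{16} \approx -15.813$)
$q s{\left(7 \right)} = - \frac{253 \left(-12 - 21\right)}{16} = \left(- \frac{253}{16}\right) \left(-33\right) = \frac{8349}{16}$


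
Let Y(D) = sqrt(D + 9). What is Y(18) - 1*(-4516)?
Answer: 4516 + 3*sqrt(3) ≈ 4521.2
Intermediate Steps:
Y(D) = sqrt(9 + D)
Y(18) - 1*(-4516) = sqrt(9 + 18) - 1*(-4516) = sqrt(27) + 4516 = 3*sqrt(3) + 4516 = 4516 + 3*sqrt(3)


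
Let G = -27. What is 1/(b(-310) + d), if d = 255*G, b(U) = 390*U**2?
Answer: 1/37472115 ≈ 2.6687e-8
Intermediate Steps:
d = -6885 (d = 255*(-27) = -6885)
1/(b(-310) + d) = 1/(390*(-310)**2 - 6885) = 1/(390*96100 - 6885) = 1/(37479000 - 6885) = 1/37472115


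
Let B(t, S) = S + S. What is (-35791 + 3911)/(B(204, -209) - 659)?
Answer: 31880/1077 ≈ 29.601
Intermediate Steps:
B(t, S) = 2*S
(-35791 + 3911)/(B(204, -209) - 659) = (-35791 + 3911)/(2*(-209) - 659) = -31880/(-418 - 659) = -31880/(-1077) = -31880*(-1/1077) = 31880/1077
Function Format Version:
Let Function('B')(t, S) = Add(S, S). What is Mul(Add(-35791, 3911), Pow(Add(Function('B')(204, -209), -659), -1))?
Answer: Rational(31880, 1077) ≈ 29.601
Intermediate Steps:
Function('B')(t, S) = Mul(2, S)
Mul(Add(-35791, 3911), Pow(Add(Function('B')(204, -209), -659), -1)) = Mul(Add(-35791, 3911), Pow(Add(Mul(2, -209), -659), -1)) = Mul(-31880, Pow(Add(-418, -659), -1)) = Mul(-31880, Pow(-1077, -1)) = Mul(-31880, Rational(-1, 1077)) = Rational(31880, 1077)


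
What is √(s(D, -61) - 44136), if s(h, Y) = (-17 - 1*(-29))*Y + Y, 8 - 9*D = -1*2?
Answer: I*√44929 ≈ 211.96*I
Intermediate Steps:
D = 10/9 (D = 8/9 - (-1)*2/9 = 8/9 - ⅑*(-2) = 8/9 + 2/9 = 10/9 ≈ 1.1111)
s(h, Y) = 13*Y (s(h, Y) = (-17 + 29)*Y + Y = 12*Y + Y = 13*Y)
√(s(D, -61) - 44136) = √(13*(-61) - 44136) = √(-793 - 44136) = √(-44929) = I*√44929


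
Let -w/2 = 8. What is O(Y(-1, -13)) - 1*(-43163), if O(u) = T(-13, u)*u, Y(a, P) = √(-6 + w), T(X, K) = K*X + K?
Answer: 43427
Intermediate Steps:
w = -16 (w = -2*8 = -16)
T(X, K) = K + K*X
Y(a, P) = I*√22 (Y(a, P) = √(-6 - 16) = √(-22) = I*√22)
O(u) = -12*u² (O(u) = (u*(1 - 13))*u = (u*(-12))*u = (-12*u)*u = -12*u²)
O(Y(-1, -13)) - 1*(-43163) = -12*(I*√22)² - 1*(-43163) = -12*(-22) + 43163 = 264 + 43163 = 43427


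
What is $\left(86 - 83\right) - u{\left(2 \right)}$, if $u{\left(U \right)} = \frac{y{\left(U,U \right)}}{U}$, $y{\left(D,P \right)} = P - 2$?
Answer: $3$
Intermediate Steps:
$y{\left(D,P \right)} = -2 + P$ ($y{\left(D,P \right)} = P - 2 = -2 + P$)
$u{\left(U \right)} = \frac{-2 + U}{U}$
$\left(86 - 83\right) - u{\left(2 \right)} = \left(86 - 83\right) - \frac{-2 + 2}{2} = \left(86 - 83\right) - \frac{1}{2} \cdot 0 = 3 - 0 = 3 + 0 = 3$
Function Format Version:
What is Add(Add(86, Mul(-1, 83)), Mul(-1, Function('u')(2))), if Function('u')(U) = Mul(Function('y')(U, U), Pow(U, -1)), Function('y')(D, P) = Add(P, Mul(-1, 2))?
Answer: 3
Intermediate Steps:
Function('y')(D, P) = Add(-2, P) (Function('y')(D, P) = Add(P, -2) = Add(-2, P))
Function('u')(U) = Mul(Pow(U, -1), Add(-2, U)) (Function('u')(U) = Mul(Add(-2, U), Pow(U, -1)) = Mul(Pow(U, -1), Add(-2, U)))
Add(Add(86, Mul(-1, 83)), Mul(-1, Function('u')(2))) = Add(Add(86, Mul(-1, 83)), Mul(-1, Mul(Pow(2, -1), Add(-2, 2)))) = Add(Add(86, -83), Mul(-1, Mul(Rational(1, 2), 0))) = Add(3, Mul(-1, 0)) = Add(3, 0) = 3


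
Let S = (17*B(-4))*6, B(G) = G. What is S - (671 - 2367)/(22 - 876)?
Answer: -175064/427 ≈ -409.99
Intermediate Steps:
S = -408 (S = (17*(-4))*6 = -68*6 = -408)
S - (671 - 2367)/(22 - 876) = -408 - (671 - 2367)/(22 - 876) = -408 - (-1696)/(-854) = -408 - (-1696)*(-1)/854 = -408 - 1*848/427 = -408 - 848/427 = -175064/427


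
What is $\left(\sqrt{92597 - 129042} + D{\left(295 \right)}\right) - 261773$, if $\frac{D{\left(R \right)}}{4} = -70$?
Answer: $-262053 + i \sqrt{36445} \approx -2.6205 \cdot 10^{5} + 190.91 i$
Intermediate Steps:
$D{\left(R \right)} = -280$ ($D{\left(R \right)} = 4 \left(-70\right) = -280$)
$\left(\sqrt{92597 - 129042} + D{\left(295 \right)}\right) - 261773 = \left(\sqrt{92597 - 129042} - 280\right) - 261773 = \left(\sqrt{-36445} - 280\right) - 261773 = \left(i \sqrt{36445} - 280\right) - 261773 = \left(-280 + i \sqrt{36445}\right) - 261773 = -262053 + i \sqrt{36445}$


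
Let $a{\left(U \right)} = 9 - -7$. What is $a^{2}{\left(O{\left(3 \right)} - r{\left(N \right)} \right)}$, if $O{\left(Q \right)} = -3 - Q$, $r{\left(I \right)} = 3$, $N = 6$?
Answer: $256$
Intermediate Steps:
$a{\left(U \right)} = 16$ ($a{\left(U \right)} = 9 + 7 = 16$)
$a^{2}{\left(O{\left(3 \right)} - r{\left(N \right)} \right)} = 16^{2} = 256$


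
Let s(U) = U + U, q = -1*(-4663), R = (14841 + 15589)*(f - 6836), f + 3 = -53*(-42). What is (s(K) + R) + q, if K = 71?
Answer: -140368785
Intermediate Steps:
f = 2223 (f = -3 - 53*(-42) = -3 + 2226 = 2223)
R = -140373590 (R = (14841 + 15589)*(2223 - 6836) = 30430*(-4613) = -140373590)
q = 4663
s(U) = 2*U
(s(K) + R) + q = (2*71 - 140373590) + 4663 = (142 - 140373590) + 4663 = -140373448 + 4663 = -140368785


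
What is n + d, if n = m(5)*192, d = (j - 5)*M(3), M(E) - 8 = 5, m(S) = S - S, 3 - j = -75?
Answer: 949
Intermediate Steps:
j = 78 (j = 3 - 1*(-75) = 3 + 75 = 78)
m(S) = 0
M(E) = 13 (M(E) = 8 + 5 = 13)
d = 949 (d = (78 - 5)*13 = 73*13 = 949)
n = 0 (n = 0*192 = 0)
n + d = 0 + 949 = 949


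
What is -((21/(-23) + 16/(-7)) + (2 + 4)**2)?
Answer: -5281/161 ≈ -32.801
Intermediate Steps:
-((21/(-23) + 16/(-7)) + (2 + 4)**2) = -((21*(-1/23) + 16*(-1/7)) + 6**2) = -((-21/23 - 16/7) + 36) = -(-515/161 + 36) = -1*5281/161 = -5281/161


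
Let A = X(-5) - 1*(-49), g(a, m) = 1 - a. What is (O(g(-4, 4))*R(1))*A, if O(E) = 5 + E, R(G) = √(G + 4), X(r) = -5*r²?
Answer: -760*√5 ≈ -1699.4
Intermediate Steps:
A = -76 (A = -5*(-5)² - 1*(-49) = -5*25 + 49 = -125 + 49 = -76)
R(G) = √(4 + G)
(O(g(-4, 4))*R(1))*A = ((5 + (1 - 1*(-4)))*√(4 + 1))*(-76) = ((5 + (1 + 4))*√5)*(-76) = ((5 + 5)*√5)*(-76) = (10*√5)*(-76) = -760*√5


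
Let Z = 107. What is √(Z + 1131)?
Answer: √1238 ≈ 35.185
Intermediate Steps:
√(Z + 1131) = √(107 + 1131) = √1238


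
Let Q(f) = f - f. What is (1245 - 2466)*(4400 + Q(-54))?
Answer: -5372400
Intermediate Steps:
Q(f) = 0
(1245 - 2466)*(4400 + Q(-54)) = (1245 - 2466)*(4400 + 0) = -1221*4400 = -5372400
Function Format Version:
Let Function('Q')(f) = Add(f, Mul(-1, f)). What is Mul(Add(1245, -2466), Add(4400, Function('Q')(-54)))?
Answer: -5372400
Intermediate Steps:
Function('Q')(f) = 0
Mul(Add(1245, -2466), Add(4400, Function('Q')(-54))) = Mul(Add(1245, -2466), Add(4400, 0)) = Mul(-1221, 4400) = -5372400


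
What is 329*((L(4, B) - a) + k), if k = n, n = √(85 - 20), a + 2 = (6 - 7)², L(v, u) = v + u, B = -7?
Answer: -658 + 329*√65 ≈ 1994.5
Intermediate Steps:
L(v, u) = u + v
a = -1 (a = -2 + (6 - 7)² = -2 + (-1)² = -2 + 1 = -1)
n = √65 ≈ 8.0623
k = √65 ≈ 8.0623
329*((L(4, B) - a) + k) = 329*(((-7 + 4) - 1*(-1)) + √65) = 329*((-3 + 1) + √65) = 329*(-2 + √65) = -658 + 329*√65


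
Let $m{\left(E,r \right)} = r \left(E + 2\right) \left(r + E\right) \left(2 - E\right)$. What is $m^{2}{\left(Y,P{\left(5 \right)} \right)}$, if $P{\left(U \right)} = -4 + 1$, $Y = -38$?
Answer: $31371494400$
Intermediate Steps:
$P{\left(U \right)} = -3$
$m{\left(E,r \right)} = r \left(2 + E\right) \left(2 - E\right) \left(E + r\right)$ ($m{\left(E,r \right)} = r \left(2 + E\right) \left(E + r\right) \left(2 - E\right) = r \left(2 + E\right) \left(2 - E\right) \left(E + r\right)$)
$m^{2}{\left(Y,P{\left(5 \right)} \right)} = \left(- 3 \left(- \left(-38\right)^{3} + 4 \left(-38\right) + 4 \left(-3\right) - - 3 \left(-38\right)^{2}\right)\right)^{2} = \left(- 3 \left(\left(-1\right) \left(-54872\right) - 152 - 12 - \left(-3\right) 1444\right)\right)^{2} = \left(- 3 \left(54872 - 152 - 12 + 4332\right)\right)^{2} = \left(\left(-3\right) 59040\right)^{2} = \left(-177120\right)^{2} = 31371494400$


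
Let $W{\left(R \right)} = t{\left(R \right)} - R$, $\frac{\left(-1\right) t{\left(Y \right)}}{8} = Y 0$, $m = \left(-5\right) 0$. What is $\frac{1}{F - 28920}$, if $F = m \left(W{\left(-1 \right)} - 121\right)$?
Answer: $- \frac{1}{28920} \approx -3.4578 \cdot 10^{-5}$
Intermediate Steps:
$m = 0$
$t{\left(Y \right)} = 0$ ($t{\left(Y \right)} = - 8 Y 0 = \left(-8\right) 0 = 0$)
$W{\left(R \right)} = - R$ ($W{\left(R \right)} = 0 - R = - R$)
$F = 0$ ($F = 0 \left(\left(-1\right) \left(-1\right) - 121\right) = 0 \left(1 - 121\right) = 0 \left(-120\right) = 0$)
$\frac{1}{F - 28920} = \frac{1}{0 - 28920} = \frac{1}{-28920} = - \frac{1}{28920}$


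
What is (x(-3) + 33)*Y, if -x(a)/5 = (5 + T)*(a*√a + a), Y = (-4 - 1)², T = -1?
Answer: 2325 + 1500*I*√3 ≈ 2325.0 + 2598.1*I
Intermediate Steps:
Y = 25 (Y = (-5)² = 25)
x(a) = -20*a - 20*a^(3/2) (x(a) = -5*(5 - 1)*(a*√a + a) = -20*(a^(3/2) + a) = -20*(a + a^(3/2)) = -5*(4*a + 4*a^(3/2)) = -20*a - 20*a^(3/2))
(x(-3) + 33)*Y = ((-20*(-3) - (-60)*I*√3) + 33)*25 = ((60 - (-60)*I*√3) + 33)*25 = ((60 + 60*I*√3) + 33)*25 = (93 + 60*I*√3)*25 = 2325 + 1500*I*√3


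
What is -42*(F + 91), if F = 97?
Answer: -7896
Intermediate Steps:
-42*(F + 91) = -42*(97 + 91) = -42*188 = -7896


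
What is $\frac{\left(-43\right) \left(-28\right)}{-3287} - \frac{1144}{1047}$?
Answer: $- \frac{5020916}{3441489} \approx -1.4589$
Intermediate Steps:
$\frac{\left(-43\right) \left(-28\right)}{-3287} - \frac{1144}{1047} = 1204 \left(- \frac{1}{3287}\right) - \frac{1144}{1047} = - \frac{1204}{3287} - \frac{1144}{1047} = - \frac{5020916}{3441489}$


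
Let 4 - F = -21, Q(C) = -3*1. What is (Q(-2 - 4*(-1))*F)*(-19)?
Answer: 1425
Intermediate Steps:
Q(C) = -3
F = 25 (F = 4 - 1*(-21) = 4 + 21 = 25)
(Q(-2 - 4*(-1))*F)*(-19) = -3*25*(-19) = -75*(-19) = 1425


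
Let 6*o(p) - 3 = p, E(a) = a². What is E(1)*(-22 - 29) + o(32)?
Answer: -271/6 ≈ -45.167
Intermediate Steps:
o(p) = ½ + p/6
E(1)*(-22 - 29) + o(32) = 1²*(-22 - 29) + (½ + (⅙)*32) = 1*(-51) + (½ + 16/3) = -51 + 35/6 = -271/6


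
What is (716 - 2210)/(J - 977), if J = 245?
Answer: 249/122 ≈ 2.0410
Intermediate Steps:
(716 - 2210)/(J - 977) = (716 - 2210)/(245 - 977) = -1494/(-732) = -1494*(-1/732) = 249/122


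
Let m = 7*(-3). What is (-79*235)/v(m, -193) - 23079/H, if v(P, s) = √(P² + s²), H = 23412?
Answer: -7693/7804 - 3713*√37690/7538 ≈ -96.613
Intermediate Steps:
m = -21
(-79*235)/v(m, -193) - 23079/H = (-79*235)/(√((-21)² + (-193)²)) - 23079/23412 = -18565/√(441 + 37249) - 23079*1/23412 = -18565*√37690/37690 - 7693/7804 = -3713*√37690/7538 - 7693/7804 = -7693/7804 - 3713*√37690/7538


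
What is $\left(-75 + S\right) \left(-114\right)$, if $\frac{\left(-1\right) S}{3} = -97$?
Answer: $-24624$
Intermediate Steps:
$S = 291$ ($S = \left(-3\right) \left(-97\right) = 291$)
$\left(-75 + S\right) \left(-114\right) = \left(-75 + 291\right) \left(-114\right) = 216 \left(-114\right) = -24624$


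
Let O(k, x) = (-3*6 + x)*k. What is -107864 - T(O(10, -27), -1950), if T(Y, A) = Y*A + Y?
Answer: -984914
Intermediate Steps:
O(k, x) = k*(-18 + x) (O(k, x) = (-18 + x)*k = k*(-18 + x))
T(Y, A) = Y + A*Y (T(Y, A) = A*Y + Y = Y + A*Y)
-107864 - T(O(10, -27), -1950) = -107864 - 10*(-18 - 27)*(1 - 1950) = -107864 - 10*(-45)*(-1949) = -107864 - (-450)*(-1949) = -107864 - 1*877050 = -107864 - 877050 = -984914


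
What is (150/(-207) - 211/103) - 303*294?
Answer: -633125483/7107 ≈ -89085.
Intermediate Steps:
(150/(-207) - 211/103) - 303*294 = (150*(-1/207) - 211*1/103) - 89082 = (-50/69 - 211/103) - 89082 = -19709/7107 - 89082 = -633125483/7107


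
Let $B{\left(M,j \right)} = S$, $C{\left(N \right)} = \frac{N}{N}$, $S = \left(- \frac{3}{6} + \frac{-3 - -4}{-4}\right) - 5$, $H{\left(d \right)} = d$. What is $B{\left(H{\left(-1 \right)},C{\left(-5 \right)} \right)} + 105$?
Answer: $\frac{397}{4} \approx 99.25$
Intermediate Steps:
$S = - \frac{23}{4}$ ($S = \left(\left(-3\right) \frac{1}{6} + \left(-3 + 4\right) \left(- \frac{1}{4}\right)\right) - 5 = \left(- \frac{1}{2} + 1 \left(- \frac{1}{4}\right)\right) - 5 = \left(- \frac{1}{2} - \frac{1}{4}\right) - 5 = - \frac{3}{4} - 5 = - \frac{23}{4} \approx -5.75$)
$C{\left(N \right)} = 1$
$B{\left(M,j \right)} = - \frac{23}{4}$
$B{\left(H{\left(-1 \right)},C{\left(-5 \right)} \right)} + 105 = - \frac{23}{4} + 105 = \frac{397}{4}$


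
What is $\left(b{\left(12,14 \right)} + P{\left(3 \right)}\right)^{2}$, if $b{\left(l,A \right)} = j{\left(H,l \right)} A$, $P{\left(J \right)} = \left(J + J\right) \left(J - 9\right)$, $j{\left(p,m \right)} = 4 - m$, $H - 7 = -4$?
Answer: $21904$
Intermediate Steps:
$H = 3$ ($H = 7 - 4 = 3$)
$P{\left(J \right)} = 2 J \left(-9 + J\right)$
$b{\left(l,A \right)} = A \left(4 - l\right)$ ($b{\left(l,A \right)} = \left(4 - l\right) A = A \left(4 - l\right)$)
$\left(b{\left(12,14 \right)} + P{\left(3 \right)}\right)^{2} = \left(14 \left(4 - 12\right) + 2 \cdot 3 \left(-9 + 3\right)\right)^{2} = \left(14 \left(4 - 12\right) + 2 \cdot 3 \left(-6\right)\right)^{2} = \left(14 \left(-8\right) - 36\right)^{2} = \left(-112 - 36\right)^{2} = \left(-148\right)^{2} = 21904$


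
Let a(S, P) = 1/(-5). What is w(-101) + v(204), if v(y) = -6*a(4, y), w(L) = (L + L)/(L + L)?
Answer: 11/5 ≈ 2.2000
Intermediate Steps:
a(S, P) = -⅕
w(L) = 1 (w(L) = (2*L)/((2*L)) = (2*L)*(1/(2*L)) = 1)
v(y) = 6/5 (v(y) = -6*(-⅕) = 6/5)
w(-101) + v(204) = 1 + 6/5 = 11/5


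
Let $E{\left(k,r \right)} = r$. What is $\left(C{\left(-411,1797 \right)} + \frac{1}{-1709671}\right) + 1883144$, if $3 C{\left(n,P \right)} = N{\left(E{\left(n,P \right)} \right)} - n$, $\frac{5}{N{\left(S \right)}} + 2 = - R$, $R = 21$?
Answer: $\frac{222165564279595}{117967299} \approx 1.8833 \cdot 10^{6}$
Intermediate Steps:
$N{\left(S \right)} = - \frac{5}{23}$ ($N{\left(S \right)} = \frac{5}{-2 - 21} = \frac{5}{-23} = 5 \left(- \frac{1}{23}\right) = - \frac{5}{23}$)
$C{\left(n,P \right)} = - \frac{5}{69} - \frac{n}{3}$ ($C{\left(n,P \right)} = \frac{- \frac{5}{23} - n}{3} = - \frac{5}{69} - \frac{n}{3}$)
$\left(C{\left(-411,1797 \right)} + \frac{1}{-1709671}\right) + 1883144 = \left(\left(- \frac{5}{69} - -137\right) + \frac{1}{-1709671}\right) + 1883144 = \left(\left(- \frac{5}{69} + 137\right) - \frac{1}{1709671}\right) + 1883144 = \left(\frac{9448}{69} - \frac{1}{1709671}\right) + 1883144 = \frac{16152971539}{117967299} + 1883144 = \frac{222165564279595}{117967299}$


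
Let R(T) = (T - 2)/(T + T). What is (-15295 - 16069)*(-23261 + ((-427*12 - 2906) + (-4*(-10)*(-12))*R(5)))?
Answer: 985927340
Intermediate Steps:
R(T) = (-2 + T)/(2*T) (R(T) = (-2 + T)/((2*T)) = (-2 + T)*(1/(2*T)) = (-2 + T)/(2*T))
(-15295 - 16069)*(-23261 + ((-427*12 - 2906) + (-4*(-10)*(-12))*R(5))) = (-15295 - 16069)*(-23261 + ((-427*12 - 2906) + (-4*(-10)*(-12))*((1/2)*(-2 + 5)/5))) = -31364*(-23261 + ((-5124 - 2906) + (40*(-12))*((1/2)*(1/5)*3))) = -31364*(-23261 + (-8030 - 480*3/10)) = -31364*(-23261 + (-8030 - 144)) = -31364*(-23261 - 8174) = -31364*(-31435) = 985927340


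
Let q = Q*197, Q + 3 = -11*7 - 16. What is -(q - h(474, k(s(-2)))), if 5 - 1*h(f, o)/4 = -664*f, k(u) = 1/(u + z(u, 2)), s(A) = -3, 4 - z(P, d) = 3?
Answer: 1277876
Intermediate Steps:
z(P, d) = 1 (z(P, d) = 4 - 1*3 = 4 - 3 = 1)
Q = -96 (Q = -3 + (-11*7 - 16) = -3 + (-77 - 16) = -3 - 93 = -96)
k(u) = 1/(1 + u) (k(u) = 1/(u + 1) = 1/(1 + u))
h(f, o) = 20 + 2656*f (h(f, o) = 20 - (-2656)*f = 20 + 2656*f)
q = -18912 (q = -96*197 = -18912)
-(q - h(474, k(s(-2)))) = -(-18912 - (20 + 2656*474)) = -(-18912 - (20 + 1258944)) = -(-18912 - 1*1258964) = -(-18912 - 1258964) = -1*(-1277876) = 1277876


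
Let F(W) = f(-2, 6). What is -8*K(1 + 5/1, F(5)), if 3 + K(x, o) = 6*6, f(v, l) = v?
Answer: -264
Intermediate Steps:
F(W) = -2
K(x, o) = 33 (K(x, o) = -3 + 6*6 = -3 + 36 = 33)
-8*K(1 + 5/1, F(5)) = -8*33 = -264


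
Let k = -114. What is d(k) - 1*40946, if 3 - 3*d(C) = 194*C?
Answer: -33573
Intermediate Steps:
d(C) = 1 - 194*C/3
d(k) - 1*40946 = (1 - 194/3*(-114)) - 1*40946 = (1 + 7372) - 40946 = 7373 - 40946 = -33573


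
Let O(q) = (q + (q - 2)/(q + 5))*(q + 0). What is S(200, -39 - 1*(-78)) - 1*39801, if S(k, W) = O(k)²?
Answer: 2715573420919/1681 ≈ 1.6155e+9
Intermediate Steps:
O(q) = q*(q + (-2 + q)/(5 + q)) (O(q) = (q + (-2 + q)/(5 + q))*q = q*(q + (-2 + q)/(5 + q)))
S(k, W) = k²*(-2 + k² + 6*k)²/(5 + k)² (S(k, W) = (k*(-2 + k² + 6*k)/(5 + k))² = k²*(-2 + k² + 6*k)²/(5 + k)²)
S(200, -39 - 1*(-78)) - 1*39801 = 200²*(-2 + 200² + 6*200)²/(5 + 200)² - 1*39801 = 40000*(-2 + 40000 + 1200)²/205² - 39801 = 40000*(1/42025)*41198² - 39801 = 40000*(1/42025)*1697275204 - 39801 = 2715640326400/1681 - 39801 = 2715573420919/1681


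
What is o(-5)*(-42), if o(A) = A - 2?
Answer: 294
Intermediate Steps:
o(A) = -2 + A
o(-5)*(-42) = (-2 - 5)*(-42) = -7*(-42) = 294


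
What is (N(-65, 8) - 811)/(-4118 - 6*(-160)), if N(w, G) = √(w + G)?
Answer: 811/3158 - I*√57/3158 ≈ 0.25681 - 0.0023907*I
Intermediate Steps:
N(w, G) = √(G + w)
(N(-65, 8) - 811)/(-4118 - 6*(-160)) = (√(8 - 65) - 811)/(-4118 - 6*(-160)) = (√(-57) - 811)/(-4118 + 960) = (I*√57 - 811)/(-3158) = (-811 + I*√57)*(-1/3158) = 811/3158 - I*√57/3158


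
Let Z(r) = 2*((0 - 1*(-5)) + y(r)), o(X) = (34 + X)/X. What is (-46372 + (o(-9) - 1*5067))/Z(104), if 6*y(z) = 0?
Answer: -231488/45 ≈ -5144.2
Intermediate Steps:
o(X) = (34 + X)/X
y(z) = 0 (y(z) = (1/6)*0 = 0)
Z(r) = 10 (Z(r) = 2*((0 - 1*(-5)) + 0) = 2*((0 + 5) + 0) = 2*(5 + 0) = 2*5 = 10)
(-46372 + (o(-9) - 1*5067))/Z(104) = (-46372 + ((34 - 9)/(-9) - 1*5067))/10 = (-46372 + (-1/9*25 - 5067))*(1/10) = (-46372 + (-25/9 - 5067))*(1/10) = (-46372 - 45628/9)*(1/10) = -462976/9*1/10 = -231488/45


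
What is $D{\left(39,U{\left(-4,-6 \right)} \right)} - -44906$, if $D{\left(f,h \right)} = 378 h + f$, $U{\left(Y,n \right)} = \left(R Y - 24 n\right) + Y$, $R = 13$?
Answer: $78209$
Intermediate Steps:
$U{\left(Y,n \right)} = - 24 n + 14 Y$ ($U{\left(Y,n \right)} = \left(13 Y - 24 n\right) + Y = \left(- 24 n + 13 Y\right) + Y = - 24 n + 14 Y$)
$D{\left(f,h \right)} = f + 378 h$
$D{\left(39,U{\left(-4,-6 \right)} \right)} - -44906 = \left(39 + 378 \left(\left(-24\right) \left(-6\right) + 14 \left(-4\right)\right)\right) - -44906 = \left(39 + 378 \left(144 - 56\right)\right) + 44906 = \left(39 + 378 \cdot 88\right) + 44906 = \left(39 + 33264\right) + 44906 = 33303 + 44906 = 78209$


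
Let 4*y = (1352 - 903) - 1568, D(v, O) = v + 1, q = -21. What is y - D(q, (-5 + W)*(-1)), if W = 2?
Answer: -1039/4 ≈ -259.75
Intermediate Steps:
D(v, O) = 1 + v
y = -1119/4 (y = ((1352 - 903) - 1568)/4 = (449 - 1568)/4 = (¼)*(-1119) = -1119/4 ≈ -279.75)
y - D(q, (-5 + W)*(-1)) = -1119/4 - (1 - 21) = -1119/4 - 1*(-20) = -1119/4 + 20 = -1039/4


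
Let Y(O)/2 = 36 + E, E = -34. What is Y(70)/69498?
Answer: 2/34749 ≈ 5.7556e-5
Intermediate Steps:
Y(O) = 4 (Y(O) = 2*(36 - 34) = 2*2 = 4)
Y(70)/69498 = 4/69498 = 4*(1/69498) = 2/34749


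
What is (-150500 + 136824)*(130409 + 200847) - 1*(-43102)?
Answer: -4530213954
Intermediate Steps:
(-150500 + 136824)*(130409 + 200847) - 1*(-43102) = -13676*331256 + 43102 = -4530257056 + 43102 = -4530213954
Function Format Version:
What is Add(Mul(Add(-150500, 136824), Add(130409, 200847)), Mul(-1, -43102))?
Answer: -4530213954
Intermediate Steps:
Add(Mul(Add(-150500, 136824), Add(130409, 200847)), Mul(-1, -43102)) = Add(Mul(-13676, 331256), 43102) = Add(-4530257056, 43102) = -4530213954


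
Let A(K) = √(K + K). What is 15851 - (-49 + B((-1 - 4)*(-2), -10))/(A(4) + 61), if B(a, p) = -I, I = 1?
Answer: 58857813/3713 - 100*√2/3713 ≈ 15852.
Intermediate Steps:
A(K) = √2*√K (A(K) = √(2*K) = √2*√K)
B(a, p) = -1 (B(a, p) = -1*1 = -1)
15851 - (-49 + B((-1 - 4)*(-2), -10))/(A(4) + 61) = 15851 - (-49 - 1)/(√2*√4 + 61) = 15851 - (-50)/(√2*2 + 61) = 15851 - (-50)/(2*√2 + 61) = 15851 - (-50)/(61 + 2*√2) = 15851 + 50/(61 + 2*√2)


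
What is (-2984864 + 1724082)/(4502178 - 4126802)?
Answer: -630391/187688 ≈ -3.3587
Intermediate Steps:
(-2984864 + 1724082)/(4502178 - 4126802) = -1260782/375376 = -1260782*1/375376 = -630391/187688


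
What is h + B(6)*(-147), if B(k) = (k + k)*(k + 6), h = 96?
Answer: -21072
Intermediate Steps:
B(k) = 2*k*(6 + k) (B(k) = (2*k)*(6 + k) = 2*k*(6 + k))
h + B(6)*(-147) = 96 + (2*6*(6 + 6))*(-147) = 96 + (2*6*12)*(-147) = 96 + 144*(-147) = 96 - 21168 = -21072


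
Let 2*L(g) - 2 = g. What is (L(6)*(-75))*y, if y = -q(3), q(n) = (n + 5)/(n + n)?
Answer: 400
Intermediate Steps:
q(n) = (5 + n)/(2*n) (q(n) = (5 + n)/((2*n)) = (5 + n)*(1/(2*n)) = (5 + n)/(2*n))
L(g) = 1 + g/2
y = -4/3 (y = -(5 + 3)/(2*3) = -8/(2*3) = -1*4/3 = -4/3 ≈ -1.3333)
(L(6)*(-75))*y = ((1 + (½)*6)*(-75))*(-4/3) = ((1 + 3)*(-75))*(-4/3) = (4*(-75))*(-4/3) = -300*(-4/3) = 400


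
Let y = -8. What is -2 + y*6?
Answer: -50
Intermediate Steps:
-2 + y*6 = -2 - 8*6 = -2 - 48 = -50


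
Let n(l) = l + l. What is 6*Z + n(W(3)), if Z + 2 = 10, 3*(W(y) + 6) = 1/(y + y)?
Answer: 325/9 ≈ 36.111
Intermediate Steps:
W(y) = -6 + 1/(6*y) (W(y) = -6 + 1/(3*(y + y)) = -6 + 1/(3*((2*y))) = -6 + (1/(2*y))/3 = -6 + 1/(6*y))
n(l) = 2*l
Z = 8 (Z = -2 + 10 = 8)
6*Z + n(W(3)) = 6*8 + 2*(-6 + (⅙)/3) = 48 + 2*(-6 + (⅙)*(⅓)) = 48 + 2*(-6 + 1/18) = 48 + 2*(-107/18) = 48 - 107/9 = 325/9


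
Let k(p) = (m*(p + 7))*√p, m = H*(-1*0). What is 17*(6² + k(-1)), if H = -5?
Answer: 612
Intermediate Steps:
m = 0 (m = -(-5)*0 = -5*0 = 0)
k(p) = 0 (k(p) = (0*(p + 7))*√p = (0*(7 + p))*√p = 0*√p = 0)
17*(6² + k(-1)) = 17*(6² + 0) = 17*(36 + 0) = 17*36 = 612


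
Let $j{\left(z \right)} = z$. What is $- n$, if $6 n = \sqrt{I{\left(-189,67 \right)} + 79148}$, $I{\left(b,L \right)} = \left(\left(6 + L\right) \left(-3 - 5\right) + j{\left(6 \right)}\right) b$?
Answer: $- \frac{\sqrt{188390}}{6} \approx -72.34$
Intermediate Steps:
$I{\left(b,L \right)} = b \left(-42 - 8 L\right)$ ($I{\left(b,L \right)} = \left(\left(6 + L\right) \left(-3 - 5\right) + 6\right) b = \left(\left(6 + L\right) \left(-8\right) + 6\right) b = \left(\left(-48 - 8 L\right) + 6\right) b = \left(-42 - 8 L\right) b = b \left(-42 - 8 L\right)$)
$n = \frac{\sqrt{188390}}{6}$ ($n = \frac{\sqrt{\left(-2\right) \left(-189\right) \left(21 + 4 \cdot 67\right) + 79148}}{6} = \frac{\sqrt{\left(-2\right) \left(-189\right) \left(21 + 268\right) + 79148}}{6} = \frac{\sqrt{\left(-2\right) \left(-189\right) 289 + 79148}}{6} = \frac{\sqrt{109242 + 79148}}{6} = \frac{\sqrt{188390}}{6} \approx 72.34$)
$- n = - \frac{\sqrt{188390}}{6}$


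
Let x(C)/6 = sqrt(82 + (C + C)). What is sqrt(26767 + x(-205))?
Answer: sqrt(26767 + 12*I*sqrt(82)) ≈ 163.61 + 0.3321*I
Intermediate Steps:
x(C) = 6*sqrt(82 + 2*C) (x(C) = 6*sqrt(82 + (C + C)) = 6*sqrt(82 + 2*C))
sqrt(26767 + x(-205)) = sqrt(26767 + 6*sqrt(82 + 2*(-205))) = sqrt(26767 + 6*sqrt(82 - 410)) = sqrt(26767 + 6*sqrt(-328)) = sqrt(26767 + 6*(2*I*sqrt(82))) = sqrt(26767 + 12*I*sqrt(82))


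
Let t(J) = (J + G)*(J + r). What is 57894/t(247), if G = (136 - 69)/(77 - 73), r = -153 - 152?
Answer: -115788/30595 ≈ -3.7845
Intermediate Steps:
r = -305
G = 67/4 ≈ 16.750
t(J) = (-305 + J)*(67/4 + J) (t(J) = (J + 67/4)*(J - 305) = (67/4 + J)*(-305 + J) = (-305 + J)*(67/4 + J))
57894/t(247) = 57894/(-20435/4 + 247**2 - 1153/4*247) = 57894/(-20435/4 + 61009 - 284791/4) = 57894/(-30595/2) = 57894*(-2/30595) = -115788/30595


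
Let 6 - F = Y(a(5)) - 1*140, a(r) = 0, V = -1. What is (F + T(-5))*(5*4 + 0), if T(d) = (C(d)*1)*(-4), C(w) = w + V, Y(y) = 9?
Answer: 3220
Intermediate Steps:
C(w) = -1 + w (C(w) = w - 1 = -1 + w)
F = 137 (F = 6 - (9 - 1*140) = 6 - (9 - 140) = 6 - 1*(-131) = 6 + 131 = 137)
T(d) = 4 - 4*d (T(d) = ((-1 + d)*1)*(-4) = (-1 + d)*(-4) = 4 - 4*d)
(F + T(-5))*(5*4 + 0) = (137 + (4 - 4*(-5)))*(5*4 + 0) = (137 + (4 + 20))*(20 + 0) = (137 + 24)*20 = 161*20 = 3220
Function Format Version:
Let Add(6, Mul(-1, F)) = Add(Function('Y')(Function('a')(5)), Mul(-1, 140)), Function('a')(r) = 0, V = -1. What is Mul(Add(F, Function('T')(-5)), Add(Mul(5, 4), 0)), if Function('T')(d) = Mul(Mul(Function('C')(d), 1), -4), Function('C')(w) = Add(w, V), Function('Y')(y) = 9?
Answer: 3220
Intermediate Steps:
Function('C')(w) = Add(-1, w) (Function('C')(w) = Add(w, -1) = Add(-1, w))
F = 137 (F = Add(6, Mul(-1, Add(9, Mul(-1, 140)))) = Add(6, Mul(-1, Add(9, -140))) = Add(6, Mul(-1, -131)) = Add(6, 131) = 137)
Function('T')(d) = Add(4, Mul(-4, d)) (Function('T')(d) = Mul(Mul(Add(-1, d), 1), -4) = Mul(Add(-1, d), -4) = Add(4, Mul(-4, d)))
Mul(Add(F, Function('T')(-5)), Add(Mul(5, 4), 0)) = Mul(Add(137, Add(4, Mul(-4, -5))), Add(Mul(5, 4), 0)) = Mul(Add(137, Add(4, 20)), Add(20, 0)) = Mul(Add(137, 24), 20) = Mul(161, 20) = 3220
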